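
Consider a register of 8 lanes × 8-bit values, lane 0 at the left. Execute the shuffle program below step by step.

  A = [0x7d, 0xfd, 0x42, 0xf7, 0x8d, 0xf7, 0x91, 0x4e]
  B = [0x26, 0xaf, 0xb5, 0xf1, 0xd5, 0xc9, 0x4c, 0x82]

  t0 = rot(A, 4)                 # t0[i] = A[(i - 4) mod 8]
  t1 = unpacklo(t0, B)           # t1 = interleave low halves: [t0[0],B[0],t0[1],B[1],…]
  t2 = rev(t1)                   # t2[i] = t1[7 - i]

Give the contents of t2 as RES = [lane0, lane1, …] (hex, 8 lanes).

RES = [ 0xf1  0x4e  0xb5  0x91  0xaf  0xf7  0x26  0x8d ]

  t0: 8d f7 91 4e 7d fd 42 f7
  t1: 8d 26 f7 af 91 b5 4e f1
  t2: f1 4e b5 91 af f7 26 8d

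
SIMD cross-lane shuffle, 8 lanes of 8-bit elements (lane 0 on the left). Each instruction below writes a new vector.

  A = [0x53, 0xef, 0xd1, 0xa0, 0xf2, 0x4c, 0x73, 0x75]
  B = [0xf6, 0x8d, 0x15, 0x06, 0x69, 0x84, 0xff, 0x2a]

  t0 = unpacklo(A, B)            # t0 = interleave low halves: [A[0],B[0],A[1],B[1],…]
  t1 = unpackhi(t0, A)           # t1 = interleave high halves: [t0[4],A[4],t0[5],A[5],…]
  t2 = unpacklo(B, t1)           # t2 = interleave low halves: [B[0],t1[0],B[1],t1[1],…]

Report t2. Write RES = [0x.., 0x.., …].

RES = [ 0xf6  0xd1  0x8d  0xf2  0x15  0x15  0x06  0x4c ]

  t0: 53 f6 ef 8d d1 15 a0 06
  t1: d1 f2 15 4c a0 73 06 75
  t2: f6 d1 8d f2 15 15 06 4c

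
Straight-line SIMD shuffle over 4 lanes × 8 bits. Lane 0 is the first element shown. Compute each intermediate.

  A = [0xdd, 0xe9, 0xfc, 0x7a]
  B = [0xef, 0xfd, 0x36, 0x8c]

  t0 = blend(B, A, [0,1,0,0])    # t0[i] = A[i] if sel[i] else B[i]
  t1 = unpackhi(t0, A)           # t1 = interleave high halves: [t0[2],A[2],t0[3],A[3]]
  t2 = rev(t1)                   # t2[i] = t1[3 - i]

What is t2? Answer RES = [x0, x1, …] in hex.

t0 = [0xef, 0xe9, 0x36, 0x8c]
t1 = [0x36, 0xfc, 0x8c, 0x7a]
t2 = [0x7a, 0x8c, 0xfc, 0x36]

RES = [0x7a, 0x8c, 0xfc, 0x36]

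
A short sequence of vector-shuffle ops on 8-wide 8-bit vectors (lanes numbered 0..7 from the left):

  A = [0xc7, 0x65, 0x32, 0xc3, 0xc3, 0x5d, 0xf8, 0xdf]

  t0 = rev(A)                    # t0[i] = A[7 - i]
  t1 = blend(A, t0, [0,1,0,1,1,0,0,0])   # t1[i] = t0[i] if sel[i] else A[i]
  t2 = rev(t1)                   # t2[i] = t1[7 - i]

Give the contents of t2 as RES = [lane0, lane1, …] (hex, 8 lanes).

RES = [ 0xdf  0xf8  0x5d  0xc3  0xc3  0x32  0xf8  0xc7 ]

  t0: df f8 5d c3 c3 32 65 c7
  t1: c7 f8 32 c3 c3 5d f8 df
  t2: df f8 5d c3 c3 32 f8 c7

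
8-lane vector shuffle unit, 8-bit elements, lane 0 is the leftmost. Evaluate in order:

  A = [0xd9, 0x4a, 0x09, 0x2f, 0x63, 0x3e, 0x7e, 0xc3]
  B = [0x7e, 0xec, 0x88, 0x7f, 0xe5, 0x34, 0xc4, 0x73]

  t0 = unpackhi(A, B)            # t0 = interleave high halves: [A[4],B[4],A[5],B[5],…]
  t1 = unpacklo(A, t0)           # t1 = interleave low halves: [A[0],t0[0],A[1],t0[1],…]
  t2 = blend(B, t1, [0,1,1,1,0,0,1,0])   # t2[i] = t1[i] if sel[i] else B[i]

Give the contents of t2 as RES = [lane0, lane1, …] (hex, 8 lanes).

RES = [ 0x7e  0x63  0x4a  0xe5  0xe5  0x34  0x2f  0x73 ]

  t0: 63 e5 3e 34 7e c4 c3 73
  t1: d9 63 4a e5 09 3e 2f 34
  t2: 7e 63 4a e5 e5 34 2f 73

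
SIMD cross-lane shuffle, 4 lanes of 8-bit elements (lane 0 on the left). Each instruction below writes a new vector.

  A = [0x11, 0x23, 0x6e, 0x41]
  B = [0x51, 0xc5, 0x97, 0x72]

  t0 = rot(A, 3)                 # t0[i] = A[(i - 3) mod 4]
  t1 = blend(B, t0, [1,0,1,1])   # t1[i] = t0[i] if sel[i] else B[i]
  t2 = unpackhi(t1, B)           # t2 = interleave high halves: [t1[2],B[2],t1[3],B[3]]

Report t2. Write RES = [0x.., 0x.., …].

RES = [ 0x41  0x97  0x11  0x72 ]

t0 = [0x23, 0x6e, 0x41, 0x11]
t1 = [0x23, 0xc5, 0x41, 0x11]
t2 = [0x41, 0x97, 0x11, 0x72]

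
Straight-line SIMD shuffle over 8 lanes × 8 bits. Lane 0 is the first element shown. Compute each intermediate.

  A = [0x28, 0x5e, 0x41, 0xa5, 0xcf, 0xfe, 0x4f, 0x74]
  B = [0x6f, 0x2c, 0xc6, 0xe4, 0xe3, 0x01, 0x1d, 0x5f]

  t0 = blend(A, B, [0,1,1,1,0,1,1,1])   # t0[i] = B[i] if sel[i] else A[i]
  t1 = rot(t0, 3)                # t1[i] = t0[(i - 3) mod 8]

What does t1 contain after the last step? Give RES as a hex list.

  t0: 28 2c c6 e4 cf 01 1d 5f
  t1: 01 1d 5f 28 2c c6 e4 cf

RES = [0x01, 0x1d, 0x5f, 0x28, 0x2c, 0xc6, 0xe4, 0xcf]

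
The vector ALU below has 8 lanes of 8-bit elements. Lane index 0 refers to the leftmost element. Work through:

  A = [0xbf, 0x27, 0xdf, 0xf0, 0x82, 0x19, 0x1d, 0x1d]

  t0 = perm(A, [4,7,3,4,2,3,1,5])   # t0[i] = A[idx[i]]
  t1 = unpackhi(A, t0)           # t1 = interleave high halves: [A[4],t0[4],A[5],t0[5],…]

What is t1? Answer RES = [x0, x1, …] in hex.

t0 = [0x82, 0x1d, 0xf0, 0x82, 0xdf, 0xf0, 0x27, 0x19]
t1 = [0x82, 0xdf, 0x19, 0xf0, 0x1d, 0x27, 0x1d, 0x19]

RES = [0x82, 0xdf, 0x19, 0xf0, 0x1d, 0x27, 0x1d, 0x19]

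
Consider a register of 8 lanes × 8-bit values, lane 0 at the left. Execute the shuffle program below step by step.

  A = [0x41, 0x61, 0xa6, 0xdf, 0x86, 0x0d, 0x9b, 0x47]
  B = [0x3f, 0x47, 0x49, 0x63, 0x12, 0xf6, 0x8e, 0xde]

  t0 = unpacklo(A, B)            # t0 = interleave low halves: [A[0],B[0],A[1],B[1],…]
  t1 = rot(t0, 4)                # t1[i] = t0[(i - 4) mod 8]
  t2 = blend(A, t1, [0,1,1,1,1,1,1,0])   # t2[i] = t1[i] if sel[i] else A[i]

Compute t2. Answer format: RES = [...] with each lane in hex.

RES = [0x41, 0x49, 0xdf, 0x63, 0x41, 0x3f, 0x61, 0x47]

  t0: 41 3f 61 47 a6 49 df 63
  t1: a6 49 df 63 41 3f 61 47
  t2: 41 49 df 63 41 3f 61 47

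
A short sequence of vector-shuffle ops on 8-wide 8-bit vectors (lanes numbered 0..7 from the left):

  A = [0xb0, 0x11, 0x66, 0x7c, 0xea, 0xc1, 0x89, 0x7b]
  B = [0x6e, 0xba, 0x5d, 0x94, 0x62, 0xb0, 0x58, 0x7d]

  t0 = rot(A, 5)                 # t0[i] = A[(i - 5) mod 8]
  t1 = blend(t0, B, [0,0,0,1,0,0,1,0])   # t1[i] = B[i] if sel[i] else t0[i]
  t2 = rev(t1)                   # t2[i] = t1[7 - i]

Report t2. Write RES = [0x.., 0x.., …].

RES = [0x66, 0x58, 0xb0, 0x7b, 0x94, 0xc1, 0xea, 0x7c]

→ t0 |7c|ea|c1|89|7b|b0|11|66|
→ t1 |7c|ea|c1|94|7b|b0|58|66|
→ t2 |66|58|b0|7b|94|c1|ea|7c|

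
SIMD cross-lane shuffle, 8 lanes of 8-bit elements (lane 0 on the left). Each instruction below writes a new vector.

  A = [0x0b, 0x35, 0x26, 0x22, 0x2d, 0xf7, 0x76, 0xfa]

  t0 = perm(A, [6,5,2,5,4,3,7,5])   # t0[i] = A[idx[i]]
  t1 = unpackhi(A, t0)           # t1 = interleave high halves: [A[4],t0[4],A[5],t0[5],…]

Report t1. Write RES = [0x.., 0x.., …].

  t0: 76 f7 26 f7 2d 22 fa f7
  t1: 2d 2d f7 22 76 fa fa f7

RES = [0x2d, 0x2d, 0xf7, 0x22, 0x76, 0xfa, 0xfa, 0xf7]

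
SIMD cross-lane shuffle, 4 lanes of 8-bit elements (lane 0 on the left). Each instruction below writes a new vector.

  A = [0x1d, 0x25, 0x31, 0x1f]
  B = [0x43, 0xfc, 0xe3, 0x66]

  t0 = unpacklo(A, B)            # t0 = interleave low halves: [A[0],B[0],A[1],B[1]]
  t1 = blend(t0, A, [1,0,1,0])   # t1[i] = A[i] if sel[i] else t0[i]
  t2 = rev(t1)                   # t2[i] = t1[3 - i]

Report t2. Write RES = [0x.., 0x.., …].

  t0: 1d 43 25 fc
  t1: 1d 43 31 fc
  t2: fc 31 43 1d

RES = [0xfc, 0x31, 0x43, 0x1d]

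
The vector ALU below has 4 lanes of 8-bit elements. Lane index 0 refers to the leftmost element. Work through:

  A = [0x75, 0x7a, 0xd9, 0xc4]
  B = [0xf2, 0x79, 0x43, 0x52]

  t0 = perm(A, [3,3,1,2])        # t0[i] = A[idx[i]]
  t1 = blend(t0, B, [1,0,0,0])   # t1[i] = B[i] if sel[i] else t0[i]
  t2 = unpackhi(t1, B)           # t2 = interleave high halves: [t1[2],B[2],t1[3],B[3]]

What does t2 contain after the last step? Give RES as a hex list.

→ t0 |c4|c4|7a|d9|
→ t1 |f2|c4|7a|d9|
→ t2 |7a|43|d9|52|

RES = [ 0x7a  0x43  0xd9  0x52 ]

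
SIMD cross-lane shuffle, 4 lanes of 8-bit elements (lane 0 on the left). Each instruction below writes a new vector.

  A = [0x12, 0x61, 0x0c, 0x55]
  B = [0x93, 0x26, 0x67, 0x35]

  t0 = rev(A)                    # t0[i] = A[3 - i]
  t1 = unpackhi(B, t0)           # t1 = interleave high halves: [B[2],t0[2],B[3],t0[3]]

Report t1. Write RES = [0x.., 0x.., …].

t0 = [0x55, 0x0c, 0x61, 0x12]
t1 = [0x67, 0x61, 0x35, 0x12]

RES = [0x67, 0x61, 0x35, 0x12]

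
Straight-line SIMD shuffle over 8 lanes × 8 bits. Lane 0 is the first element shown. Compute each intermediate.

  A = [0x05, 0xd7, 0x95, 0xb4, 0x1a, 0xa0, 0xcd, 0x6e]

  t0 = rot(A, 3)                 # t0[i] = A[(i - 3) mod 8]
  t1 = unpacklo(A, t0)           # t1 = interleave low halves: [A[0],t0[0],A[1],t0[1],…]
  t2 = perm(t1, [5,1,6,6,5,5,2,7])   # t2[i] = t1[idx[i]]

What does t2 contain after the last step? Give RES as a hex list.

RES = [0x6e, 0xa0, 0xb4, 0xb4, 0x6e, 0x6e, 0xd7, 0x05]

  t0: a0 cd 6e 05 d7 95 b4 1a
  t1: 05 a0 d7 cd 95 6e b4 05
  t2: 6e a0 b4 b4 6e 6e d7 05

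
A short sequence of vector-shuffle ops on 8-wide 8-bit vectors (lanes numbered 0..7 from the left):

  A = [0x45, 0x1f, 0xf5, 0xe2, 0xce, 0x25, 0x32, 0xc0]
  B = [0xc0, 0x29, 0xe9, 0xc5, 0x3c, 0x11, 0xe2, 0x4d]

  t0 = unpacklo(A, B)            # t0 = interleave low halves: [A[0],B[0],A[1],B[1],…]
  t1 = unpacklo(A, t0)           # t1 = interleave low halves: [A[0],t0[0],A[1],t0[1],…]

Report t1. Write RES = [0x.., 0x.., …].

RES = [ 0x45  0x45  0x1f  0xc0  0xf5  0x1f  0xe2  0x29 ]

→ t0 |45|c0|1f|29|f5|e9|e2|c5|
→ t1 |45|45|1f|c0|f5|1f|e2|29|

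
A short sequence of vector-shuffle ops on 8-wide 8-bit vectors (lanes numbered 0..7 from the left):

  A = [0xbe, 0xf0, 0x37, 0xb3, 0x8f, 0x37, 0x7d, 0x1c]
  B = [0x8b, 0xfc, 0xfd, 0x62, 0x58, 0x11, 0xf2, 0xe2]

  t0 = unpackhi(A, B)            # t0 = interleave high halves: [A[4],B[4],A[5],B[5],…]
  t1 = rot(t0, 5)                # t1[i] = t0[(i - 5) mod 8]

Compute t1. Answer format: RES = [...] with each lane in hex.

t0 = [0x8f, 0x58, 0x37, 0x11, 0x7d, 0xf2, 0x1c, 0xe2]
t1 = [0x11, 0x7d, 0xf2, 0x1c, 0xe2, 0x8f, 0x58, 0x37]

RES = [ 0x11  0x7d  0xf2  0x1c  0xe2  0x8f  0x58  0x37 ]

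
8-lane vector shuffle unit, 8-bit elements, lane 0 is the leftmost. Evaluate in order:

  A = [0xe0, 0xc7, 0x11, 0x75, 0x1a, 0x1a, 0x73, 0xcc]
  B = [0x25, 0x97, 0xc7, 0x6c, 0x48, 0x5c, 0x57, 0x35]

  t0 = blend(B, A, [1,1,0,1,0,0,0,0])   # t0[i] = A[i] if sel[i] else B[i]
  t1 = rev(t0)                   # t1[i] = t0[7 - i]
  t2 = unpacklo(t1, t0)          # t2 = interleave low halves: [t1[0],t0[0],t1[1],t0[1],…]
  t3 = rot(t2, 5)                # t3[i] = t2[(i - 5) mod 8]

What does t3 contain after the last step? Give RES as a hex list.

RES = [0xc7, 0x5c, 0xc7, 0x48, 0x75, 0x35, 0xe0, 0x57]

→ t0 |e0|c7|c7|75|48|5c|57|35|
→ t1 |35|57|5c|48|75|c7|c7|e0|
→ t2 |35|e0|57|c7|5c|c7|48|75|
→ t3 |c7|5c|c7|48|75|35|e0|57|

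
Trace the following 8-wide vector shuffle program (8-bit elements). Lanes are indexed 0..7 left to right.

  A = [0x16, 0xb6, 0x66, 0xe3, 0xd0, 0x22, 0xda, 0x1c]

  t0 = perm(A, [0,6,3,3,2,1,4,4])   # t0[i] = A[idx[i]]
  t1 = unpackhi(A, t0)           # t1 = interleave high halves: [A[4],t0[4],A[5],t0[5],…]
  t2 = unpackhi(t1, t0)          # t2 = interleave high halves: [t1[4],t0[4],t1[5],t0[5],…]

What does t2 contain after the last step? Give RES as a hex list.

t0 = [0x16, 0xda, 0xe3, 0xe3, 0x66, 0xb6, 0xd0, 0xd0]
t1 = [0xd0, 0x66, 0x22, 0xb6, 0xda, 0xd0, 0x1c, 0xd0]
t2 = [0xda, 0x66, 0xd0, 0xb6, 0x1c, 0xd0, 0xd0, 0xd0]

RES = [ 0xda  0x66  0xd0  0xb6  0x1c  0xd0  0xd0  0xd0 ]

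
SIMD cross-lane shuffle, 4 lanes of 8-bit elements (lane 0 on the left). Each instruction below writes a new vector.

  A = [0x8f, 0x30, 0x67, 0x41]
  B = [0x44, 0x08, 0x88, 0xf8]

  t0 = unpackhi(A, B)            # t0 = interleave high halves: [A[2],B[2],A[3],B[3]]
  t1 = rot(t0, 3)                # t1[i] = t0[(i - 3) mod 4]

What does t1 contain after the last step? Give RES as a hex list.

t0 = [0x67, 0x88, 0x41, 0xf8]
t1 = [0x88, 0x41, 0xf8, 0x67]

RES = [0x88, 0x41, 0xf8, 0x67]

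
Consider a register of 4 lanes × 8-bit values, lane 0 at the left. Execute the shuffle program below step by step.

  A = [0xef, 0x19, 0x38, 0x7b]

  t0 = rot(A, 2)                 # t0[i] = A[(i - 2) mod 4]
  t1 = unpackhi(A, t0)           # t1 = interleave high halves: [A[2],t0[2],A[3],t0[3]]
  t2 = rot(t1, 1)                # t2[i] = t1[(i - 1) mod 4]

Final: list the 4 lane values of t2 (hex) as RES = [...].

RES = [ 0x19  0x38  0xef  0x7b ]

t0 = [0x38, 0x7b, 0xef, 0x19]
t1 = [0x38, 0xef, 0x7b, 0x19]
t2 = [0x19, 0x38, 0xef, 0x7b]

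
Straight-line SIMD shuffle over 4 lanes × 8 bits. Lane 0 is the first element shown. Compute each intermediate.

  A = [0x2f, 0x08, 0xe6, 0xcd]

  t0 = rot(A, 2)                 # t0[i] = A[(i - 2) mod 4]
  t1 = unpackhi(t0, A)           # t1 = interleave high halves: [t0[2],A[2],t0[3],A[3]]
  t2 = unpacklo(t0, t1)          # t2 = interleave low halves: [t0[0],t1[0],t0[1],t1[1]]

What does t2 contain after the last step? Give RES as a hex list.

RES = [ 0xe6  0x2f  0xcd  0xe6 ]

t0 = [0xe6, 0xcd, 0x2f, 0x08]
t1 = [0x2f, 0xe6, 0x08, 0xcd]
t2 = [0xe6, 0x2f, 0xcd, 0xe6]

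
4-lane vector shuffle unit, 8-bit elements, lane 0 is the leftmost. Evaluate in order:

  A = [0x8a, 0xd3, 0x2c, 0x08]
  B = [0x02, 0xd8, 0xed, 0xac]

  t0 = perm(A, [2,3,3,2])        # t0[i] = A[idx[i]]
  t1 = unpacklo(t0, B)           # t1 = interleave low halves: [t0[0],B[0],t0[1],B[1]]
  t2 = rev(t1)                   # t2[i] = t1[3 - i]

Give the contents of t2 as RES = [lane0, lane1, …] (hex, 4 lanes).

RES = [0xd8, 0x08, 0x02, 0x2c]

  t0: 2c 08 08 2c
  t1: 2c 02 08 d8
  t2: d8 08 02 2c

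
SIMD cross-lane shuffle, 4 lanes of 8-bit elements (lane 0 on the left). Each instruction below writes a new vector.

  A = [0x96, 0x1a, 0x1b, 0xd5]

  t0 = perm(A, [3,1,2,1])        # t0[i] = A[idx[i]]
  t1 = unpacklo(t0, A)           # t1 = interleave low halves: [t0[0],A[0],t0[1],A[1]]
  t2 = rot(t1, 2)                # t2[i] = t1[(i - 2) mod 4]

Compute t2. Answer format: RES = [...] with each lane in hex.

RES = [ 0x1a  0x1a  0xd5  0x96 ]

t0 = [0xd5, 0x1a, 0x1b, 0x1a]
t1 = [0xd5, 0x96, 0x1a, 0x1a]
t2 = [0x1a, 0x1a, 0xd5, 0x96]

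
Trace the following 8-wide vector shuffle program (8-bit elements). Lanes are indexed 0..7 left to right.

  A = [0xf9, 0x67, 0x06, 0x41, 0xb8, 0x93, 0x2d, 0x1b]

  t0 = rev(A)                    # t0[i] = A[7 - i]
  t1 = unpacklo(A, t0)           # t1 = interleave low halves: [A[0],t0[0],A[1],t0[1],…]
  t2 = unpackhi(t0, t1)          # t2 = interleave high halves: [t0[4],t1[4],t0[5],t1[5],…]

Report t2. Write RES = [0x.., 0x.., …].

RES = [ 0x41  0x06  0x06  0x93  0x67  0x41  0xf9  0xb8 ]

t0 = [0x1b, 0x2d, 0x93, 0xb8, 0x41, 0x06, 0x67, 0xf9]
t1 = [0xf9, 0x1b, 0x67, 0x2d, 0x06, 0x93, 0x41, 0xb8]
t2 = [0x41, 0x06, 0x06, 0x93, 0x67, 0x41, 0xf9, 0xb8]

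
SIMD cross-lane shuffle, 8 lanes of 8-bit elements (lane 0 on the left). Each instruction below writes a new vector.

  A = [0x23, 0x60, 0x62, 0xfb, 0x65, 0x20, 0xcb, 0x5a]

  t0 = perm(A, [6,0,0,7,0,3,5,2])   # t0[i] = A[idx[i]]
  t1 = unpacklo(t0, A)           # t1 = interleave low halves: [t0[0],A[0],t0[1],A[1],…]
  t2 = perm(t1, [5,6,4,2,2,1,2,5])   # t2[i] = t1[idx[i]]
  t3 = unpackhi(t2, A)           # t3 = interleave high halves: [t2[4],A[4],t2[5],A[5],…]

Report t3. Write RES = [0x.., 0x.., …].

RES = [0x23, 0x65, 0x23, 0x20, 0x23, 0xcb, 0x62, 0x5a]

→ t0 |cb|23|23|5a|23|fb|20|62|
→ t1 |cb|23|23|60|23|62|5a|fb|
→ t2 |62|5a|23|23|23|23|23|62|
→ t3 |23|65|23|20|23|cb|62|5a|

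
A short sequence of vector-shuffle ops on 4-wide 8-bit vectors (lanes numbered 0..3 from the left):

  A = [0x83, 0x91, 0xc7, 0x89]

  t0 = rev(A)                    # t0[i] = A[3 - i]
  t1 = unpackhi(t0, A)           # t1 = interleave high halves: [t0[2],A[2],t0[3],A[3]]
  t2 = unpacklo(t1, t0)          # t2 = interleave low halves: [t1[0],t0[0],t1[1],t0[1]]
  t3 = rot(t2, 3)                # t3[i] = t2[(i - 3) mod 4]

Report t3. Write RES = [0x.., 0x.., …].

→ t0 |89|c7|91|83|
→ t1 |91|c7|83|89|
→ t2 |91|89|c7|c7|
→ t3 |89|c7|c7|91|

RES = [ 0x89  0xc7  0xc7  0x91 ]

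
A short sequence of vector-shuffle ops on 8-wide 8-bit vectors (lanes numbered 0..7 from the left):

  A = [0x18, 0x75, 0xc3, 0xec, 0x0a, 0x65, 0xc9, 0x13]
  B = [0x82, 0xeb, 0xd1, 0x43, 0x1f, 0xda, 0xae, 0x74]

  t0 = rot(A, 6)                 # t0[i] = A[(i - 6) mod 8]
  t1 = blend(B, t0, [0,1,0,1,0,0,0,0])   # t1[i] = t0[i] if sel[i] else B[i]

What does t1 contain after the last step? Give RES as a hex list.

RES = [0x82, 0xec, 0xd1, 0x65, 0x1f, 0xda, 0xae, 0x74]

  t0: c3 ec 0a 65 c9 13 18 75
  t1: 82 ec d1 65 1f da ae 74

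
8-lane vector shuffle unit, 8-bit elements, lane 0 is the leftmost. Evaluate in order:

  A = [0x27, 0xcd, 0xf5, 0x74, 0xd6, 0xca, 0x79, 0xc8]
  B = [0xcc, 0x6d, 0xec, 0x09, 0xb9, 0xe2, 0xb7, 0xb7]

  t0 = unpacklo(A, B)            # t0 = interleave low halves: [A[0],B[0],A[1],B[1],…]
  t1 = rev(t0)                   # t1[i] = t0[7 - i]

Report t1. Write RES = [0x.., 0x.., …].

RES = [ 0x09  0x74  0xec  0xf5  0x6d  0xcd  0xcc  0x27 ]

  t0: 27 cc cd 6d f5 ec 74 09
  t1: 09 74 ec f5 6d cd cc 27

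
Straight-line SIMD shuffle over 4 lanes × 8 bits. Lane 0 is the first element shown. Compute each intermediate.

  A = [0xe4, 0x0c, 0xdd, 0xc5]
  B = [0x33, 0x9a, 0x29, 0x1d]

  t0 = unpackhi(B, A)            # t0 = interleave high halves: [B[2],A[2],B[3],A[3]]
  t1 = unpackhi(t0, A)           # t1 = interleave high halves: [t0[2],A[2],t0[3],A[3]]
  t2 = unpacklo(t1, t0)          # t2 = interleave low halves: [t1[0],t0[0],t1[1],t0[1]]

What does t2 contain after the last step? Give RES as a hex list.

RES = [ 0x1d  0x29  0xdd  0xdd ]

t0 = [0x29, 0xdd, 0x1d, 0xc5]
t1 = [0x1d, 0xdd, 0xc5, 0xc5]
t2 = [0x1d, 0x29, 0xdd, 0xdd]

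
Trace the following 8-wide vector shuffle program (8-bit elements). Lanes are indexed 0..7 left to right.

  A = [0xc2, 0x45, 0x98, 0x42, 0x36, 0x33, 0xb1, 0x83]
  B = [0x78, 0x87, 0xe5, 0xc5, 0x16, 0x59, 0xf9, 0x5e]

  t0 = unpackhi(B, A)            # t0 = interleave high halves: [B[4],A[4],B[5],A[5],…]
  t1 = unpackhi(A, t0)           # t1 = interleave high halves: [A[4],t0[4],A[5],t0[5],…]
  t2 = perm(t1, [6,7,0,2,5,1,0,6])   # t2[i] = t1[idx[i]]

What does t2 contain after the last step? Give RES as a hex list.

t0 = [0x16, 0x36, 0x59, 0x33, 0xf9, 0xb1, 0x5e, 0x83]
t1 = [0x36, 0xf9, 0x33, 0xb1, 0xb1, 0x5e, 0x83, 0x83]
t2 = [0x83, 0x83, 0x36, 0x33, 0x5e, 0xf9, 0x36, 0x83]

RES = [0x83, 0x83, 0x36, 0x33, 0x5e, 0xf9, 0x36, 0x83]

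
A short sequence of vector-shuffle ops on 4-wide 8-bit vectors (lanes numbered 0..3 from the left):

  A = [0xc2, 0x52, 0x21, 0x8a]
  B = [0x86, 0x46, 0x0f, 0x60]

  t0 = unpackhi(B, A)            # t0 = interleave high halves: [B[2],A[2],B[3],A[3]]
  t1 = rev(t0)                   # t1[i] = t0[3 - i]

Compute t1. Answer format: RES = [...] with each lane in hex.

RES = [0x8a, 0x60, 0x21, 0x0f]

t0 = [0x0f, 0x21, 0x60, 0x8a]
t1 = [0x8a, 0x60, 0x21, 0x0f]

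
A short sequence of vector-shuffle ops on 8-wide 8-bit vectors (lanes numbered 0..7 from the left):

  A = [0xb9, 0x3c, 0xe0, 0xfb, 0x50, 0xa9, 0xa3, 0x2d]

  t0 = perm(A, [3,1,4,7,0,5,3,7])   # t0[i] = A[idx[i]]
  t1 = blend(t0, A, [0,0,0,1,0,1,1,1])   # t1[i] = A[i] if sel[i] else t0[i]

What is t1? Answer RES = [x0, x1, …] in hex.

RES = [0xfb, 0x3c, 0x50, 0xfb, 0xb9, 0xa9, 0xa3, 0x2d]

t0 = [0xfb, 0x3c, 0x50, 0x2d, 0xb9, 0xa9, 0xfb, 0x2d]
t1 = [0xfb, 0x3c, 0x50, 0xfb, 0xb9, 0xa9, 0xa3, 0x2d]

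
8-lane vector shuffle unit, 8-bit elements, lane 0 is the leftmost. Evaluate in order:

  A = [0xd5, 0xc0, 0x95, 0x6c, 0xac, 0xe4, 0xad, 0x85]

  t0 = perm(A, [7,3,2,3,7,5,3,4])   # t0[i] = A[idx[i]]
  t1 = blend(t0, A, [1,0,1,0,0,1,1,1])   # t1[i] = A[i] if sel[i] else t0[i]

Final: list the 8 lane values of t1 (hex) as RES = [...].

RES = [ 0xd5  0x6c  0x95  0x6c  0x85  0xe4  0xad  0x85 ]

  t0: 85 6c 95 6c 85 e4 6c ac
  t1: d5 6c 95 6c 85 e4 ad 85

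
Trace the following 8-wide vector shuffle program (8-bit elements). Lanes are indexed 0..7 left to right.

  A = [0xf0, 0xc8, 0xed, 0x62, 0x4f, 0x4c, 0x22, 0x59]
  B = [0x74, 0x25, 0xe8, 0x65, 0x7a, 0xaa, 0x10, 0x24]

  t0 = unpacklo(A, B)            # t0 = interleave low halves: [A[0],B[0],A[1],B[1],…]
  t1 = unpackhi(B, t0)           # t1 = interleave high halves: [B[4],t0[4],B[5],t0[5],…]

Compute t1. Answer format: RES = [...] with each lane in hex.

→ t0 |f0|74|c8|25|ed|e8|62|65|
→ t1 |7a|ed|aa|e8|10|62|24|65|

RES = [ 0x7a  0xed  0xaa  0xe8  0x10  0x62  0x24  0x65 ]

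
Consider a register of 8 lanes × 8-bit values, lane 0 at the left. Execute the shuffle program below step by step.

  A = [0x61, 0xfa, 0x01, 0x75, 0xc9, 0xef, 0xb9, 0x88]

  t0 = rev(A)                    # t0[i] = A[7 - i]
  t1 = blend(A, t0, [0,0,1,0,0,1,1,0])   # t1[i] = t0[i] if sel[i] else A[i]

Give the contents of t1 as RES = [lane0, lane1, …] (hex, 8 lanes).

RES = [ 0x61  0xfa  0xef  0x75  0xc9  0x01  0xfa  0x88 ]

  t0: 88 b9 ef c9 75 01 fa 61
  t1: 61 fa ef 75 c9 01 fa 88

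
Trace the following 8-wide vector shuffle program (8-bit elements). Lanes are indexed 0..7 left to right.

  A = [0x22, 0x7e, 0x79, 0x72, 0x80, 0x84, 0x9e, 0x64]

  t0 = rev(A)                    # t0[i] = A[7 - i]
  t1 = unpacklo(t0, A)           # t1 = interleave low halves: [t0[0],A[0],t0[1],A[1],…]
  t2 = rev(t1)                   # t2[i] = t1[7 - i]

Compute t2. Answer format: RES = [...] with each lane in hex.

RES = [ 0x72  0x80  0x79  0x84  0x7e  0x9e  0x22  0x64 ]

→ t0 |64|9e|84|80|72|79|7e|22|
→ t1 |64|22|9e|7e|84|79|80|72|
→ t2 |72|80|79|84|7e|9e|22|64|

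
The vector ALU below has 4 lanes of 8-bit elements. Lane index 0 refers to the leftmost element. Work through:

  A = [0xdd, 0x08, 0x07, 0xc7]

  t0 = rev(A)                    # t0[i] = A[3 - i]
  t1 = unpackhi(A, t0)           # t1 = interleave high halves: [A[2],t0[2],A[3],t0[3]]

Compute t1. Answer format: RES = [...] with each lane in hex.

  t0: c7 07 08 dd
  t1: 07 08 c7 dd

RES = [ 0x07  0x08  0xc7  0xdd ]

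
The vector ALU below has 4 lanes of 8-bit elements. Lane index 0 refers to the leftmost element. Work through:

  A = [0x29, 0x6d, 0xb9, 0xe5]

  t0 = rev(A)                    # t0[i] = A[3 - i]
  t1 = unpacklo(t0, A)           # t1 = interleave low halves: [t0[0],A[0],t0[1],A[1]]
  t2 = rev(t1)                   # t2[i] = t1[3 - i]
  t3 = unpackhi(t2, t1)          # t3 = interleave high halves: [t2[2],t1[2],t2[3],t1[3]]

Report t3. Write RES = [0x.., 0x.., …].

  t0: e5 b9 6d 29
  t1: e5 29 b9 6d
  t2: 6d b9 29 e5
  t3: 29 b9 e5 6d

RES = [0x29, 0xb9, 0xe5, 0x6d]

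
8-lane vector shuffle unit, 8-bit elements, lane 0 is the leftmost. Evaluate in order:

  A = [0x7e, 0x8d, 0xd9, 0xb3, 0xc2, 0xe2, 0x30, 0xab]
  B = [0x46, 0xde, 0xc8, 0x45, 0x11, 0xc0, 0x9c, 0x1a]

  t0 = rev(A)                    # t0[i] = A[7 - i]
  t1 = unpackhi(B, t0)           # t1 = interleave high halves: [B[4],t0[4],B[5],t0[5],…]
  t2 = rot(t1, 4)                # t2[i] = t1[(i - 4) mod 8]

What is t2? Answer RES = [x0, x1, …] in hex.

  t0: ab 30 e2 c2 b3 d9 8d 7e
  t1: 11 b3 c0 d9 9c 8d 1a 7e
  t2: 9c 8d 1a 7e 11 b3 c0 d9

RES = [ 0x9c  0x8d  0x1a  0x7e  0x11  0xb3  0xc0  0xd9 ]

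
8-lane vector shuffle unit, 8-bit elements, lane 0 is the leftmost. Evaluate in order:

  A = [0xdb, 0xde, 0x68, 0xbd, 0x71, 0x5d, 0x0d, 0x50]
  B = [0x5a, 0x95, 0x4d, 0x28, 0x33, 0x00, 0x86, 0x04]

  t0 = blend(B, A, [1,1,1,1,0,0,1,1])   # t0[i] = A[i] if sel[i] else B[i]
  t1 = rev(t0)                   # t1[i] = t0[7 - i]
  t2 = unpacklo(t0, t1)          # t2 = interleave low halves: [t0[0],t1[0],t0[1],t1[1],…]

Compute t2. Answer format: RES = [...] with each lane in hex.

RES = [ 0xdb  0x50  0xde  0x0d  0x68  0x00  0xbd  0x33 ]

  t0: db de 68 bd 33 00 0d 50
  t1: 50 0d 00 33 bd 68 de db
  t2: db 50 de 0d 68 00 bd 33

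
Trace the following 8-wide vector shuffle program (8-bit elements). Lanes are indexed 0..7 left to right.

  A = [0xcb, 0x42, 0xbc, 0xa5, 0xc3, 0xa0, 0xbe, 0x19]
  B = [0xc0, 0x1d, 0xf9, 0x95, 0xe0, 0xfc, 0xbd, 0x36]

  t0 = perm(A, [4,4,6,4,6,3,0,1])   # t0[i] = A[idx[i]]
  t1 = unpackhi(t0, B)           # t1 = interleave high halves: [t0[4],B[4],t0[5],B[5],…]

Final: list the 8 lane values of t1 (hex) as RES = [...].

RES = [ 0xbe  0xe0  0xa5  0xfc  0xcb  0xbd  0x42  0x36 ]

→ t0 |c3|c3|be|c3|be|a5|cb|42|
→ t1 |be|e0|a5|fc|cb|bd|42|36|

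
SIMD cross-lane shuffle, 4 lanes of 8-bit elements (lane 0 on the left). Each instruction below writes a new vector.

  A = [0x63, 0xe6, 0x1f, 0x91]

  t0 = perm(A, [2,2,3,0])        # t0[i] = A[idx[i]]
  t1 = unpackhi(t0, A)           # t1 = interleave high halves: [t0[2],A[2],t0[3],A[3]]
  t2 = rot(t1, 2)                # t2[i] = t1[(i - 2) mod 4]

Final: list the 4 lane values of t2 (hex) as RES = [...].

RES = [ 0x63  0x91  0x91  0x1f ]

→ t0 |1f|1f|91|63|
→ t1 |91|1f|63|91|
→ t2 |63|91|91|1f|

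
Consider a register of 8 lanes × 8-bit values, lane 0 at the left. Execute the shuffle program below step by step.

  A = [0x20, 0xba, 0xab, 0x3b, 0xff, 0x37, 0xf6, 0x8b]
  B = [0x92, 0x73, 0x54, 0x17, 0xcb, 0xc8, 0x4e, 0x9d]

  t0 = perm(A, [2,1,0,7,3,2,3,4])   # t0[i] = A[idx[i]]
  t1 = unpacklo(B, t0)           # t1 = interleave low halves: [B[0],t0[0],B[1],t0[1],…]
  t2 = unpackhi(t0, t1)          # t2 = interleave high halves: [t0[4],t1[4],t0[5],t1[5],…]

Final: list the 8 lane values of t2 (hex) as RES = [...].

→ t0 |ab|ba|20|8b|3b|ab|3b|ff|
→ t1 |92|ab|73|ba|54|20|17|8b|
→ t2 |3b|54|ab|20|3b|17|ff|8b|

RES = [ 0x3b  0x54  0xab  0x20  0x3b  0x17  0xff  0x8b ]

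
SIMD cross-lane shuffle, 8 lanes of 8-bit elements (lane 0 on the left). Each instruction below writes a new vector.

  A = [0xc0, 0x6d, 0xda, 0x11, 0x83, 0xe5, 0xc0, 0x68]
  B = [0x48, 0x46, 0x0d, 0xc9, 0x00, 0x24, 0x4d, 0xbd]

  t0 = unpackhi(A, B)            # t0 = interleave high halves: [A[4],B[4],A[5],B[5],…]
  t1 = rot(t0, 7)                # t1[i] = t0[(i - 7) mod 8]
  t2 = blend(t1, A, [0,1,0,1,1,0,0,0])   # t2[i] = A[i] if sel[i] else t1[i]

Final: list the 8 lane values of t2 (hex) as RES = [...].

→ t0 |83|00|e5|24|c0|4d|68|bd|
→ t1 |00|e5|24|c0|4d|68|bd|83|
→ t2 |00|6d|24|11|83|68|bd|83|

RES = [0x00, 0x6d, 0x24, 0x11, 0x83, 0x68, 0xbd, 0x83]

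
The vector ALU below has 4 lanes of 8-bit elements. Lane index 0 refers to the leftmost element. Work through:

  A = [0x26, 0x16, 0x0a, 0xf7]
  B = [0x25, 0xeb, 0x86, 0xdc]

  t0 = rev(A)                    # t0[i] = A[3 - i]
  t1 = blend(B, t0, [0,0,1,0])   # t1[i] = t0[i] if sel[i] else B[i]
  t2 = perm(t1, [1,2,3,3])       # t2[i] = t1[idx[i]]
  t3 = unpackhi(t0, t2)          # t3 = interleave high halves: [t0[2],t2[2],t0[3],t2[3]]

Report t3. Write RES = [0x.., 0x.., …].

→ t0 |f7|0a|16|26|
→ t1 |25|eb|16|dc|
→ t2 |eb|16|dc|dc|
→ t3 |16|dc|26|dc|

RES = [0x16, 0xdc, 0x26, 0xdc]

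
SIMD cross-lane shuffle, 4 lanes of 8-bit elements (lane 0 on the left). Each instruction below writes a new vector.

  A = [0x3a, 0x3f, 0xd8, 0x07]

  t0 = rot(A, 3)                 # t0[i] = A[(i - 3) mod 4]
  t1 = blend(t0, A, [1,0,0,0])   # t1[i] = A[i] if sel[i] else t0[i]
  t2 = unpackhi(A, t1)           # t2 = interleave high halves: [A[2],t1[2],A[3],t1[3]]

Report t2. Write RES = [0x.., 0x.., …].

→ t0 |3f|d8|07|3a|
→ t1 |3a|d8|07|3a|
→ t2 |d8|07|07|3a|

RES = [ 0xd8  0x07  0x07  0x3a ]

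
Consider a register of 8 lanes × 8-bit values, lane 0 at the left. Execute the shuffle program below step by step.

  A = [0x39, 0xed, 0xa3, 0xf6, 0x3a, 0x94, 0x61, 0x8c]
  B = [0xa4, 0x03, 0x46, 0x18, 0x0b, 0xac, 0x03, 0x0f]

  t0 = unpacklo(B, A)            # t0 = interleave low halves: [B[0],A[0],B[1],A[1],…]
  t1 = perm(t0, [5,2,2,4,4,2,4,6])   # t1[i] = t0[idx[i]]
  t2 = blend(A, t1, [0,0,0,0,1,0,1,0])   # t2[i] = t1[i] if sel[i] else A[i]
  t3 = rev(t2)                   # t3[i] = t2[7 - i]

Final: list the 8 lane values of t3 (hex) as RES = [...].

→ t0 |a4|39|03|ed|46|a3|18|f6|
→ t1 |a3|03|03|46|46|03|46|18|
→ t2 |39|ed|a3|f6|46|94|46|8c|
→ t3 |8c|46|94|46|f6|a3|ed|39|

RES = [ 0x8c  0x46  0x94  0x46  0xf6  0xa3  0xed  0x39 ]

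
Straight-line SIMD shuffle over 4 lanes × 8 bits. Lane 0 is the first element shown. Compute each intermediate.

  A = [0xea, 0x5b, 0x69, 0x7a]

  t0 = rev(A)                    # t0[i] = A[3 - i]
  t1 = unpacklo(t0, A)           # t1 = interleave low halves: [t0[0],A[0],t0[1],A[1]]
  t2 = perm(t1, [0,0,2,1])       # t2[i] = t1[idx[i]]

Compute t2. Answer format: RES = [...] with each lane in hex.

RES = [ 0x7a  0x7a  0x69  0xea ]

  t0: 7a 69 5b ea
  t1: 7a ea 69 5b
  t2: 7a 7a 69 ea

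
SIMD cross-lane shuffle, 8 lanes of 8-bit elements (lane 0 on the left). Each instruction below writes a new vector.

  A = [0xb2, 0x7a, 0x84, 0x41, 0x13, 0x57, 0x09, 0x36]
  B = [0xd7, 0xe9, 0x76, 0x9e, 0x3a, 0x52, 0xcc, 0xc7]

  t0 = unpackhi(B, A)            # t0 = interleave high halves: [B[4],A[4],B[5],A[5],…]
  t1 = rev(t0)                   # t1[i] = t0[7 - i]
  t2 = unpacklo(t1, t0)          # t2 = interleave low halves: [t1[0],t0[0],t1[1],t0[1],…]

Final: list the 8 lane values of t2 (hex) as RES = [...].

RES = [0x36, 0x3a, 0xc7, 0x13, 0x09, 0x52, 0xcc, 0x57]

→ t0 |3a|13|52|57|cc|09|c7|36|
→ t1 |36|c7|09|cc|57|52|13|3a|
→ t2 |36|3a|c7|13|09|52|cc|57|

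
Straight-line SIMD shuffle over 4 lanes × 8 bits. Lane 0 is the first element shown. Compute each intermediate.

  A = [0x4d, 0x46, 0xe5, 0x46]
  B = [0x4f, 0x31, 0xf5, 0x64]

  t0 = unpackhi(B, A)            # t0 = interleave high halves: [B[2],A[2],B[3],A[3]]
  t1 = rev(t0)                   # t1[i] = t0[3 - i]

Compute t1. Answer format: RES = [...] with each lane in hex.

  t0: f5 e5 64 46
  t1: 46 64 e5 f5

RES = [ 0x46  0x64  0xe5  0xf5 ]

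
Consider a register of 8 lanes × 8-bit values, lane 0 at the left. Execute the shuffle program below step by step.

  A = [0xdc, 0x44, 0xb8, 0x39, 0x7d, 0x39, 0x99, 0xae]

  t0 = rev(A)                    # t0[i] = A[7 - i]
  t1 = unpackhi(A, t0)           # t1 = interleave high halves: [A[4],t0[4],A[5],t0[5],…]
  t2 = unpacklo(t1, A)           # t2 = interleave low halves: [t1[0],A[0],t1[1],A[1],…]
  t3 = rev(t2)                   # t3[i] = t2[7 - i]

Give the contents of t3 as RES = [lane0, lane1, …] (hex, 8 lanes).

  t0: ae 99 39 7d 39 b8 44 dc
  t1: 7d 39 39 b8 99 44 ae dc
  t2: 7d dc 39 44 39 b8 b8 39
  t3: 39 b8 b8 39 44 39 dc 7d

RES = [0x39, 0xb8, 0xb8, 0x39, 0x44, 0x39, 0xdc, 0x7d]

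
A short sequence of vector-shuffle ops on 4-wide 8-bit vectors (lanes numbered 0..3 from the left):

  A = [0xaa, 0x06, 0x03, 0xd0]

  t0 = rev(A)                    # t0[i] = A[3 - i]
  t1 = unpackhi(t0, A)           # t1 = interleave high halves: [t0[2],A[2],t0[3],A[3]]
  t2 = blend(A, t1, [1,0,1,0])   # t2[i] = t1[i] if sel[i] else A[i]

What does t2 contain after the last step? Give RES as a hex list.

t0 = [0xd0, 0x03, 0x06, 0xaa]
t1 = [0x06, 0x03, 0xaa, 0xd0]
t2 = [0x06, 0x06, 0xaa, 0xd0]

RES = [0x06, 0x06, 0xaa, 0xd0]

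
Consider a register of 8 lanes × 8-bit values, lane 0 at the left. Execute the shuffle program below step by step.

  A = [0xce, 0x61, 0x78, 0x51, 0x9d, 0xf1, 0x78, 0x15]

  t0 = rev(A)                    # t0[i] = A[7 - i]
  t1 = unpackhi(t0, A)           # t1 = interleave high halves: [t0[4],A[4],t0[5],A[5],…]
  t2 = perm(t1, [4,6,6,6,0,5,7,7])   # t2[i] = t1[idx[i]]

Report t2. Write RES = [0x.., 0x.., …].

RES = [0x61, 0xce, 0xce, 0xce, 0x51, 0x78, 0x15, 0x15]

t0 = [0x15, 0x78, 0xf1, 0x9d, 0x51, 0x78, 0x61, 0xce]
t1 = [0x51, 0x9d, 0x78, 0xf1, 0x61, 0x78, 0xce, 0x15]
t2 = [0x61, 0xce, 0xce, 0xce, 0x51, 0x78, 0x15, 0x15]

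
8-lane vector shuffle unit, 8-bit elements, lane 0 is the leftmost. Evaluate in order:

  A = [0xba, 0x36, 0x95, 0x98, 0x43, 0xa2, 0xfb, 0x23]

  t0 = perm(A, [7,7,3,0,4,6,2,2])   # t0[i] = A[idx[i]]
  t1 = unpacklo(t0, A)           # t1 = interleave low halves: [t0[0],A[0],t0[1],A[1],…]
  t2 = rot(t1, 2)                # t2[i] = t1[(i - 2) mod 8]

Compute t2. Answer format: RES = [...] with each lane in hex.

  t0: 23 23 98 ba 43 fb 95 95
  t1: 23 ba 23 36 98 95 ba 98
  t2: ba 98 23 ba 23 36 98 95

RES = [ 0xba  0x98  0x23  0xba  0x23  0x36  0x98  0x95 ]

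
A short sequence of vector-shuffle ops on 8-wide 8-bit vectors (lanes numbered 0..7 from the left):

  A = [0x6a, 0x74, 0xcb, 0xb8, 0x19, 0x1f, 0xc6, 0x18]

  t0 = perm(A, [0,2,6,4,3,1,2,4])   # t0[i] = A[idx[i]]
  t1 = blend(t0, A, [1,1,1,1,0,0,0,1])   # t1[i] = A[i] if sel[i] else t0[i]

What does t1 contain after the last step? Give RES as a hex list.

  t0: 6a cb c6 19 b8 74 cb 19
  t1: 6a 74 cb b8 b8 74 cb 18

RES = [0x6a, 0x74, 0xcb, 0xb8, 0xb8, 0x74, 0xcb, 0x18]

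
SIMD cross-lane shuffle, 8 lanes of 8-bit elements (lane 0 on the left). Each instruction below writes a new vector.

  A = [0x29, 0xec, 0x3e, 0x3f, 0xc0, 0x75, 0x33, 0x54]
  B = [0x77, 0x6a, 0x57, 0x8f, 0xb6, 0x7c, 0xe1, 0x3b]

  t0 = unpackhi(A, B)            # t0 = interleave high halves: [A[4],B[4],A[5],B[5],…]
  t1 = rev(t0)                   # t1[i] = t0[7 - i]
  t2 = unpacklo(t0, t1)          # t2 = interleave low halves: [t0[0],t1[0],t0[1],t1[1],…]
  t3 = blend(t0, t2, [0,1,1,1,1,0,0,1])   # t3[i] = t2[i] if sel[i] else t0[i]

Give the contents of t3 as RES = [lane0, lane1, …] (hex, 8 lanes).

  t0: c0 b6 75 7c 33 e1 54 3b
  t1: 3b 54 e1 33 7c 75 b6 c0
  t2: c0 3b b6 54 75 e1 7c 33
  t3: c0 3b b6 54 75 e1 54 33

RES = [ 0xc0  0x3b  0xb6  0x54  0x75  0xe1  0x54  0x33 ]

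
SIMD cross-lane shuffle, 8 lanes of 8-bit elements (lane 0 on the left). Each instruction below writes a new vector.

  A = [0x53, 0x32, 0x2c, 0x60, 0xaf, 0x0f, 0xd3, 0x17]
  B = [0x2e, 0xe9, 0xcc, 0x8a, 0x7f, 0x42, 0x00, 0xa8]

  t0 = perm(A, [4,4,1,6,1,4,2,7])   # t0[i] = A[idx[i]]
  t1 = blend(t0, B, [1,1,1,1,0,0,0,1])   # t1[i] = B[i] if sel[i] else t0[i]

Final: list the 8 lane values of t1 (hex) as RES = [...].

t0 = [0xaf, 0xaf, 0x32, 0xd3, 0x32, 0xaf, 0x2c, 0x17]
t1 = [0x2e, 0xe9, 0xcc, 0x8a, 0x32, 0xaf, 0x2c, 0xa8]

RES = [ 0x2e  0xe9  0xcc  0x8a  0x32  0xaf  0x2c  0xa8 ]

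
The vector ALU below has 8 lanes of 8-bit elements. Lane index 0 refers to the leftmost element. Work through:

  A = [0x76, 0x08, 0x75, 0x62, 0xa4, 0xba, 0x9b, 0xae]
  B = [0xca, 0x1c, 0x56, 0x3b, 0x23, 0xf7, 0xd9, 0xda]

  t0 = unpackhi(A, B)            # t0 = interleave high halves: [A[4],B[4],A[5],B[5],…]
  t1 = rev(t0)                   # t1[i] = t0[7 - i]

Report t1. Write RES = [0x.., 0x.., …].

RES = [ 0xda  0xae  0xd9  0x9b  0xf7  0xba  0x23  0xa4 ]

→ t0 |a4|23|ba|f7|9b|d9|ae|da|
→ t1 |da|ae|d9|9b|f7|ba|23|a4|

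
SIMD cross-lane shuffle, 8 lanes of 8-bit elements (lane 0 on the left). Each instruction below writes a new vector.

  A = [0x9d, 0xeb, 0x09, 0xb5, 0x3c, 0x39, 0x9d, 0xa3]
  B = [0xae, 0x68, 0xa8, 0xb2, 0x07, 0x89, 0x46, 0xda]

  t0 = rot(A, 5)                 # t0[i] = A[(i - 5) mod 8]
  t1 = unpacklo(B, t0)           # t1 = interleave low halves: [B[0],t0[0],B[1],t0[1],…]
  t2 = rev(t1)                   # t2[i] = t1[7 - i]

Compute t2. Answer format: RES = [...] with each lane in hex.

→ t0 |b5|3c|39|9d|a3|9d|eb|09|
→ t1 |ae|b5|68|3c|a8|39|b2|9d|
→ t2 |9d|b2|39|a8|3c|68|b5|ae|

RES = [ 0x9d  0xb2  0x39  0xa8  0x3c  0x68  0xb5  0xae ]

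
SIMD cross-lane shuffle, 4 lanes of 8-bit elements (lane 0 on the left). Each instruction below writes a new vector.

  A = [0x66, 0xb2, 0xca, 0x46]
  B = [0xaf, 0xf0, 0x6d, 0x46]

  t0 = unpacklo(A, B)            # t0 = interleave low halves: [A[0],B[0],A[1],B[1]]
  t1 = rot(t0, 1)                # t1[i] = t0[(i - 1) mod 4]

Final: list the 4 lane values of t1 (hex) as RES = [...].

→ t0 |66|af|b2|f0|
→ t1 |f0|66|af|b2|

RES = [0xf0, 0x66, 0xaf, 0xb2]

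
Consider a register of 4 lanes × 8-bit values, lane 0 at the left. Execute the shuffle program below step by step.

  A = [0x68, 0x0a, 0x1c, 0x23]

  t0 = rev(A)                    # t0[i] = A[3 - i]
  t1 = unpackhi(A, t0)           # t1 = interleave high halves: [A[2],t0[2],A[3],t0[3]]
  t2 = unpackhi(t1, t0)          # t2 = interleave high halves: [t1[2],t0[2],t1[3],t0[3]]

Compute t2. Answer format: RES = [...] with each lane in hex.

RES = [ 0x23  0x0a  0x68  0x68 ]

→ t0 |23|1c|0a|68|
→ t1 |1c|0a|23|68|
→ t2 |23|0a|68|68|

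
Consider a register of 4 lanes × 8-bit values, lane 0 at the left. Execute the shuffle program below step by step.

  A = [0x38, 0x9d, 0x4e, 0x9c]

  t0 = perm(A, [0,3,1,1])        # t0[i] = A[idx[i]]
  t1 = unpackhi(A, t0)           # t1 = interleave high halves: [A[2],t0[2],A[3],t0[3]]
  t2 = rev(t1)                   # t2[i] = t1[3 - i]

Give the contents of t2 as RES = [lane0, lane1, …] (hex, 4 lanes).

t0 = [0x38, 0x9c, 0x9d, 0x9d]
t1 = [0x4e, 0x9d, 0x9c, 0x9d]
t2 = [0x9d, 0x9c, 0x9d, 0x4e]

RES = [0x9d, 0x9c, 0x9d, 0x4e]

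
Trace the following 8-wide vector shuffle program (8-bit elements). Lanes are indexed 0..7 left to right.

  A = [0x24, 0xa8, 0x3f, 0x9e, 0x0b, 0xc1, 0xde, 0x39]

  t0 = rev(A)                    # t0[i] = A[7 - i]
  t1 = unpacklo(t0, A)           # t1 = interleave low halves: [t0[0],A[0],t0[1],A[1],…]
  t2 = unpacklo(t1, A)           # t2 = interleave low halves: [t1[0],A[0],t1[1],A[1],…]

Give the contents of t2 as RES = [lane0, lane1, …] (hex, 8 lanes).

RES = [0x39, 0x24, 0x24, 0xa8, 0xde, 0x3f, 0xa8, 0x9e]

→ t0 |39|de|c1|0b|9e|3f|a8|24|
→ t1 |39|24|de|a8|c1|3f|0b|9e|
→ t2 |39|24|24|a8|de|3f|a8|9e|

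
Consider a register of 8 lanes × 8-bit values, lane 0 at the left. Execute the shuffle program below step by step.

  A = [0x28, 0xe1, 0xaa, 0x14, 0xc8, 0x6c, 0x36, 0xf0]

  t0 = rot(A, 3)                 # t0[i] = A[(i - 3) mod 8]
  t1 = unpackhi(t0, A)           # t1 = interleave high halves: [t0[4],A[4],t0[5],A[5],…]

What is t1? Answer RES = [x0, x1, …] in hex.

t0 = [0x6c, 0x36, 0xf0, 0x28, 0xe1, 0xaa, 0x14, 0xc8]
t1 = [0xe1, 0xc8, 0xaa, 0x6c, 0x14, 0x36, 0xc8, 0xf0]

RES = [0xe1, 0xc8, 0xaa, 0x6c, 0x14, 0x36, 0xc8, 0xf0]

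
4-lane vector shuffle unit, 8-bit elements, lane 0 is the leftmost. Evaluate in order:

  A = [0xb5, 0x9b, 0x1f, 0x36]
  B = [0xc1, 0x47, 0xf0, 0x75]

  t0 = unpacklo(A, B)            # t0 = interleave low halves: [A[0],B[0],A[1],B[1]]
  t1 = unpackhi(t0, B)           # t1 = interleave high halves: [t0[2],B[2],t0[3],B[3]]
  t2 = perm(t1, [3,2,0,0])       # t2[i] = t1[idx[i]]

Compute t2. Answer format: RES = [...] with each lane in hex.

RES = [ 0x75  0x47  0x9b  0x9b ]

→ t0 |b5|c1|9b|47|
→ t1 |9b|f0|47|75|
→ t2 |75|47|9b|9b|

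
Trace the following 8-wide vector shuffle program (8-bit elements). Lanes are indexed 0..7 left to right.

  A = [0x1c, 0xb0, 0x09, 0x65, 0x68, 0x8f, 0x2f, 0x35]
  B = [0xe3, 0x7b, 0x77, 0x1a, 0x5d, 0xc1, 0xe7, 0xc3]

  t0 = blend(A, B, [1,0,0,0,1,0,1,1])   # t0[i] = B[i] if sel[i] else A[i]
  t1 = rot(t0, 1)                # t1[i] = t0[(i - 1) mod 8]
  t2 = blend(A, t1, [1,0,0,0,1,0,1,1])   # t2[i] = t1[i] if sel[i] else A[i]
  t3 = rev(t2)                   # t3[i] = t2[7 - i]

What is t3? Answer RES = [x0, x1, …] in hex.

→ t0 |e3|b0|09|65|5d|8f|e7|c3|
→ t1 |c3|e3|b0|09|65|5d|8f|e7|
→ t2 |c3|b0|09|65|65|8f|8f|e7|
→ t3 |e7|8f|8f|65|65|09|b0|c3|

RES = [ 0xe7  0x8f  0x8f  0x65  0x65  0x09  0xb0  0xc3 ]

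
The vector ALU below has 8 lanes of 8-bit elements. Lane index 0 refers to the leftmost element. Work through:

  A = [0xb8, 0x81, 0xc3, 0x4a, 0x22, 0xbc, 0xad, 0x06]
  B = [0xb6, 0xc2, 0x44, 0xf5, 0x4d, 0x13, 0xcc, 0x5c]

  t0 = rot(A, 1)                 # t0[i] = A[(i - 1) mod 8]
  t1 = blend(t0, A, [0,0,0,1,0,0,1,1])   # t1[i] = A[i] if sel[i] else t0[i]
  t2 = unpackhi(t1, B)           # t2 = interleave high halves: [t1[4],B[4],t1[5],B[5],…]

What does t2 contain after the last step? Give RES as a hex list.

RES = [0x4a, 0x4d, 0x22, 0x13, 0xad, 0xcc, 0x06, 0x5c]

→ t0 |06|b8|81|c3|4a|22|bc|ad|
→ t1 |06|b8|81|4a|4a|22|ad|06|
→ t2 |4a|4d|22|13|ad|cc|06|5c|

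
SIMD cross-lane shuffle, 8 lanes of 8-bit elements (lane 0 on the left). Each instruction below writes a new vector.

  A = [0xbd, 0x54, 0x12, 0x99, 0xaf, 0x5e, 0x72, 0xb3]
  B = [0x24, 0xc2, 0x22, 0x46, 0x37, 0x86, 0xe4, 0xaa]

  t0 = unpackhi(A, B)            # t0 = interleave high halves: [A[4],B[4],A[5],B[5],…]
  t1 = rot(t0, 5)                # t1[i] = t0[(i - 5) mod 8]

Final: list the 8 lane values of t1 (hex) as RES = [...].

RES = [0x86, 0x72, 0xe4, 0xb3, 0xaa, 0xaf, 0x37, 0x5e]

  t0: af 37 5e 86 72 e4 b3 aa
  t1: 86 72 e4 b3 aa af 37 5e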